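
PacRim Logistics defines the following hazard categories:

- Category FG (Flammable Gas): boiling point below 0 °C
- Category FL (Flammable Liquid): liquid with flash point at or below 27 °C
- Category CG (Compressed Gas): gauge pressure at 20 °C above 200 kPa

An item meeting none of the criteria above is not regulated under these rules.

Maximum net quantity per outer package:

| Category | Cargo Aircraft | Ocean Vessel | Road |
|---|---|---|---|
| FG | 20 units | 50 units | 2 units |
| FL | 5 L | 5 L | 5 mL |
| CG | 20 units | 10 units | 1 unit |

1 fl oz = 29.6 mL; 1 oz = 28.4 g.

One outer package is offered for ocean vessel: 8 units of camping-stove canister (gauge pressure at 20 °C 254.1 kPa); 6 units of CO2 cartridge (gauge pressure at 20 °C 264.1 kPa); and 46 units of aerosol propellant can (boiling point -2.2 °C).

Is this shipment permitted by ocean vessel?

No

The camping-stove canister has gauge pressure at 20 °C 254.1 kPa, which is > 200 kPa, so it is Category CG (Compressed Gas).
CO2 cartridge: gauge pressure at 20 °C 264.1 kPa > 200 kPa → Category CG (Compressed Gas).
Aerosol propellant can: boiling point -2.2 °C < 0 °C → Category FG (Flammable Gas).
Total Category CG: 8 units + 6 units = 14 units.
14 units > 10 units (ocean vessel limit, Category CG) — over the limit.
Category FG quantity: 46 units.
That is within the Category FG ocean vessel limit of 50 units.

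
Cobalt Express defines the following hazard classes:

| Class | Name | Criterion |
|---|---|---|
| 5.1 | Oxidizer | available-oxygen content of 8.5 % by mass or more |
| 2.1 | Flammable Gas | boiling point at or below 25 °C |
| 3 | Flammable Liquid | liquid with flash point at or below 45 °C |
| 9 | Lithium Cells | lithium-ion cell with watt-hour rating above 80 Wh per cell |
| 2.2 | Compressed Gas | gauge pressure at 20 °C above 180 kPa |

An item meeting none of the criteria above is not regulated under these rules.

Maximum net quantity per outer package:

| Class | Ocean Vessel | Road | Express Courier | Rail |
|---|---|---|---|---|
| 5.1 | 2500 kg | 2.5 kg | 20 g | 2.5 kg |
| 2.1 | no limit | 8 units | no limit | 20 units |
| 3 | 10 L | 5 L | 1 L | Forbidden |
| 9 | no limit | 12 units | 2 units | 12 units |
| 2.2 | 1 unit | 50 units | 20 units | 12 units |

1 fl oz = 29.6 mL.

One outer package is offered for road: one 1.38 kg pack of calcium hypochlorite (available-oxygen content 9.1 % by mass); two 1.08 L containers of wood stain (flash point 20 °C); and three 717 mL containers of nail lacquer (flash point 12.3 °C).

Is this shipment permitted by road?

With available-oxygen content 9.1 % by mass (≥ 8.5 % by mass), the calcium hypochlorite falls in Class 5.1.
With flash point 20 °C (≤ 45 °C), the wood stain falls in Class 3.
Nail lacquer: flash point 12.3 °C ≤ 45 °C → Class 3 (Flammable Liquid).
Class 5.1 quantity: 1.38 kg.
1.38 kg is within the road limit of 2.5 kg for Class 5.1.
Total Class 3: (two 1.08 L containers = 2.16 L) + (three 717 mL containers = 2.151 L) = 4.311 L.
4.311 L ≤ 5 L (road limit, Class 3) — within limit.
Every hazard class is within its road limit and no segregation rule is violated.

Yes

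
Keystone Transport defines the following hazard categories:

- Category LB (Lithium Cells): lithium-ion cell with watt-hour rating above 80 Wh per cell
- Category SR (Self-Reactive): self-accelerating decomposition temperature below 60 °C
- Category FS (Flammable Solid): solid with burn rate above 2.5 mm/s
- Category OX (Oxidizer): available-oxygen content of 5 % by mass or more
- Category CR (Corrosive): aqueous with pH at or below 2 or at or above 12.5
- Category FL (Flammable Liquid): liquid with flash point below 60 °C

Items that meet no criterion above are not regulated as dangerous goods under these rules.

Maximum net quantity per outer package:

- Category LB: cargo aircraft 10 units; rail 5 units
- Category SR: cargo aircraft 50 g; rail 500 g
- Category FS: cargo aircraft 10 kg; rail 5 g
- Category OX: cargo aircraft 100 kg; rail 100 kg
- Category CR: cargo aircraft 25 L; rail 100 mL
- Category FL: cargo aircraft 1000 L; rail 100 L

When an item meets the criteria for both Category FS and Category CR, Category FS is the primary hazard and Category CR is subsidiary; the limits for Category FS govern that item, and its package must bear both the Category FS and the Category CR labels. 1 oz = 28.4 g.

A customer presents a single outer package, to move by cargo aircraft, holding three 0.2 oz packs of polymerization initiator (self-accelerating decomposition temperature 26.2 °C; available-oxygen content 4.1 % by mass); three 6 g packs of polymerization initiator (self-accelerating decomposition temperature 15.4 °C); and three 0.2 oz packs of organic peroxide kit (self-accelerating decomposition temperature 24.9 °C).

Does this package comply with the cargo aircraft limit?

With self-accelerating decomposition temperature 26.2 °C (< 60 °C), the polymerization initiator falls in Category SR.
Polymerization initiator: self-accelerating decomposition temperature 15.4 °C < 60 °C → Category SR (Self-Reactive).
The organic peroxide kit has self-accelerating decomposition temperature 24.9 °C, which is < 60 °C, so it is Category SR (Self-Reactive).
Category SR net quantity: (three 0.2 oz packs = 17.04 g) + (three 6 g packs = 18 g) + (three 0.2 oz packs = 17.04 g) = 52.08 g.
52.08 g > 50 g (cargo aircraft limit, Category SR) — over the limit.

No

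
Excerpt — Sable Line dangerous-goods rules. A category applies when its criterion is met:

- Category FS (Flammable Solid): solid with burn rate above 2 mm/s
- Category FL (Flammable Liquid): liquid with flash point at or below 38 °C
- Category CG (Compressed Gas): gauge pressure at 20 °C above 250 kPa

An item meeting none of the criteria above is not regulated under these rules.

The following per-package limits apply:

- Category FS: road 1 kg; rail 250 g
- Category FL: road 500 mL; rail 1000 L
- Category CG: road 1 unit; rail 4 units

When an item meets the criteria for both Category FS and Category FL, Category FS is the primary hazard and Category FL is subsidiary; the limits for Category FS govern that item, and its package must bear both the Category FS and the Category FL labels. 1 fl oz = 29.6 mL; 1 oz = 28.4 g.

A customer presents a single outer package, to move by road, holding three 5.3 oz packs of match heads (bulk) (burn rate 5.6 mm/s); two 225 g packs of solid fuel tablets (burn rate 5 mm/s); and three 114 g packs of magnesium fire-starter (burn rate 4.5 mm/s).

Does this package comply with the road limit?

With burn rate 5.6 mm/s (> 2 mm/s), the match heads (bulk) fall in Category FS.
With burn rate 5 mm/s (> 2 mm/s), the solid fuel tablets fall in Category FS.
Magnesium fire-starter: burn rate 4.5 mm/s > 2 mm/s → Category FS (Flammable Solid).
Category FS net quantity: (three 5.3 oz packs = 451.56 g) + (two 225 g packs = 450 g) + (three 114 g packs = 342 g) = 1243.56 g.
That exceeds the Category FS road limit of 1 kg.

No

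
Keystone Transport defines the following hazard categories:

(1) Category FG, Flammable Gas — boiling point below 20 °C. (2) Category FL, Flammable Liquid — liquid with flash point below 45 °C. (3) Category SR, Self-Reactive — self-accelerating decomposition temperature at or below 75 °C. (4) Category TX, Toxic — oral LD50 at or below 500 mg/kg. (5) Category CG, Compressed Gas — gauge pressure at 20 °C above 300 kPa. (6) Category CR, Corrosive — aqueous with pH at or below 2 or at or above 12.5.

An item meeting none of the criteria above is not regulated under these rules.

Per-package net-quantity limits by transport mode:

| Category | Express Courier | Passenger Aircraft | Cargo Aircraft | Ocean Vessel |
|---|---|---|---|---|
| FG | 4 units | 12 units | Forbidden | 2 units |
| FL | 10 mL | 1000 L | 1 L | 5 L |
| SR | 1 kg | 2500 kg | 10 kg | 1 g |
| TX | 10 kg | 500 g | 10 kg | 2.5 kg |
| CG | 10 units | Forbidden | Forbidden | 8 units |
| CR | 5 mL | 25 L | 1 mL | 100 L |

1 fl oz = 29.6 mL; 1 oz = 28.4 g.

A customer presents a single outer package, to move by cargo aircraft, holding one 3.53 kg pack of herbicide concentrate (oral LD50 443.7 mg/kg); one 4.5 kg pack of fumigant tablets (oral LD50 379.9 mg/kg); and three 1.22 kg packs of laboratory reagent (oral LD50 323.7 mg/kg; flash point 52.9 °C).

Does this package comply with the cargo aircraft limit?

No

Oral LD50 443.7 mg/kg meets the Category TX criterion (Toxic), so the herbicide concentrate is Category TX.
The fumigant tablets have oral LD50 379.9 mg/kg, which is ≤ 500 mg/kg, so they are Category TX (Toxic).
Oral LD50 323.7 mg/kg meets the Category TX criterion (Toxic), so the laboratory reagent is Category TX.
Category TX net quantity: 3.53 kg + 4.5 kg + (three 1.22 kg packs = 3.66 kg) = 11.69 kg.
11.69 kg exceeds the cargo aircraft limit of 10 kg for Category TX.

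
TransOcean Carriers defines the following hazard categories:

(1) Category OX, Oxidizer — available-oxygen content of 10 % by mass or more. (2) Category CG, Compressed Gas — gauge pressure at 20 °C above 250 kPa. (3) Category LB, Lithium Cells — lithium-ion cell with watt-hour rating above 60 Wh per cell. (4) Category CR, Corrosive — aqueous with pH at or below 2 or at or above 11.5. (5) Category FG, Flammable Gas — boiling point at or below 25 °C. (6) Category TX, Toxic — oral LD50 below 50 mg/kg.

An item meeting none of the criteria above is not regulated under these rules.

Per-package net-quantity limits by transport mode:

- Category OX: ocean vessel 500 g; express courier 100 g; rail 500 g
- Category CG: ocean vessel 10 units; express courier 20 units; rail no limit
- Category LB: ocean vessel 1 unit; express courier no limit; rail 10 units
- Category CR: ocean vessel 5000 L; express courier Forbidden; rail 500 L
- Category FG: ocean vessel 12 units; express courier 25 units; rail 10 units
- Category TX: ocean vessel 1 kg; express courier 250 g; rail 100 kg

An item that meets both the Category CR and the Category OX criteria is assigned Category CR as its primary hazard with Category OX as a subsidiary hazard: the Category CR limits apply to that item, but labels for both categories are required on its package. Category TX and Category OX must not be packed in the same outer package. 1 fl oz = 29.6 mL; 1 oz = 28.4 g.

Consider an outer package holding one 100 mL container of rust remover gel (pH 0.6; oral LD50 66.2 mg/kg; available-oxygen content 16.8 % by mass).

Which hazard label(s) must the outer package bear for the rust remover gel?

Rust remover gel: pH 0.6 ≤ 2 → Category CR (Corrosive).
Rust remover gel: available-oxygen content 16.8 % by mass ≥ 10 % by mass → Category OX (Oxidizer).
By the precedence rule Category CR is primary and Category OX is subsidiary, and that rule requires both labels on the package.

Category CR and OX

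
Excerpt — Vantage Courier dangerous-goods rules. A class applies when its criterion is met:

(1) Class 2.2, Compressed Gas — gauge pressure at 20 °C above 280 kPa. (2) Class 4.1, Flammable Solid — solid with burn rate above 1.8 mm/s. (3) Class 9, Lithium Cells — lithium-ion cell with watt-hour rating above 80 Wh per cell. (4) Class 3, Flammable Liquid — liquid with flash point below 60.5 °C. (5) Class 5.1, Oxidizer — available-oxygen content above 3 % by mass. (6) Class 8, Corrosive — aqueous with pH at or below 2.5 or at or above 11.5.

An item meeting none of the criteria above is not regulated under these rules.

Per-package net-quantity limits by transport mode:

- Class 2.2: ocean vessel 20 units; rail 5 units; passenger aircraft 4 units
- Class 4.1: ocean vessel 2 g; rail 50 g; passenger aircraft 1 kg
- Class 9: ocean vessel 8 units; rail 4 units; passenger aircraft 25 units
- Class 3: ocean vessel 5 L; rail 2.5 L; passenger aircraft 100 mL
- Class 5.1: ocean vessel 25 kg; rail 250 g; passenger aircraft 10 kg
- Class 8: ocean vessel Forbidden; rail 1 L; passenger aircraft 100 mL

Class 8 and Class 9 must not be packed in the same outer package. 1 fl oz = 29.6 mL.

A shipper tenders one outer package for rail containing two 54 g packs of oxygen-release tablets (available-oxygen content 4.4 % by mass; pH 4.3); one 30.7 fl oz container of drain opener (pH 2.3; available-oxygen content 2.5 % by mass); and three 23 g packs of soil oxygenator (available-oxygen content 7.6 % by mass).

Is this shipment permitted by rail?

Yes

With available-oxygen content 4.4 % by mass (> 3 % by mass), the oxygen-release tablets fall in Class 5.1.
With pH 2.3 (≤ 2.5), the drain opener falls in Class 8.
Available-oxygen content 7.6 % by mass meets the Class 5.1 criterion (Oxidizer), so the soil oxygenator is Class 5.1.
Class 8 quantity: one 30.7 fl oz container = 908.72 mL.
908.72 mL is within the rail limit of 1 L for Class 8.
Class 5.1 net quantity: (two 54 g packs = 108 g) + (three 23 g packs = 69 g) = 177 g.
That is within the Class 5.1 rail limit of 250 g.
The segregation rule (Class 8 with Class 9) does not apply to Class 8 with Class 5.1.
Every hazard class is within its rail limit and no segregation rule is violated.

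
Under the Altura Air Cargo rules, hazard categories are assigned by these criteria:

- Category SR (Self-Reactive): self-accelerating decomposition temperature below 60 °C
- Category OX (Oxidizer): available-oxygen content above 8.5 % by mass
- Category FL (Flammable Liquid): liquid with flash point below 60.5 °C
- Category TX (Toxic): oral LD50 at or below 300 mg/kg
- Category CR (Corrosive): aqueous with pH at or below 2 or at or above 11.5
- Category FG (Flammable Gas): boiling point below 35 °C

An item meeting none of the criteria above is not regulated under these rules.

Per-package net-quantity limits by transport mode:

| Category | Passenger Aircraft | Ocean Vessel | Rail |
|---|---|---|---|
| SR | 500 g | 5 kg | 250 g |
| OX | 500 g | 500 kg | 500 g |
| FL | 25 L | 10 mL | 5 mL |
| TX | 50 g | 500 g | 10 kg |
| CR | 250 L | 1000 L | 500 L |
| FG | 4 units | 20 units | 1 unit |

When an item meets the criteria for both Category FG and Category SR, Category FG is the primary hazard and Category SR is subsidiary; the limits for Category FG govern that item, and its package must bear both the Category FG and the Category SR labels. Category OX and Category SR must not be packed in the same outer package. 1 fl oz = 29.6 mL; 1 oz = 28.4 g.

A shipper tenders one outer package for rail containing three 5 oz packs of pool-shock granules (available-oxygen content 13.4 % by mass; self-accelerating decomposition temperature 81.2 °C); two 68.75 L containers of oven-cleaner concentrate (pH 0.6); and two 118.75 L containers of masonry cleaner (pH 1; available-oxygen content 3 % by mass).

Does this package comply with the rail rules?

Yes

Pool-shock granules: available-oxygen content 13.4 % by mass > 8.5 % by mass → Category OX (Oxidizer).
pH 0.6 meets the Category CR criterion (Corrosive), so the oven-cleaner concentrate is Category CR.
Masonry cleaner: pH 1 ≤ 2 → Category CR (Corrosive).
Total Category CR: (two 68.75 L containers = 137.5 L) + (two 118.75 L containers = 237.5 L) = 375 L.
That is within the Category CR rail limit of 500 L.
Category OX quantity: three 5 oz packs = 426 g.
That is within the Category OX rail limit of 500 g.
The segregation rule (Category OX with Category SR) does not apply to Category CR with Category OX.
Every hazard category is within its rail limit and no segregation rule is violated.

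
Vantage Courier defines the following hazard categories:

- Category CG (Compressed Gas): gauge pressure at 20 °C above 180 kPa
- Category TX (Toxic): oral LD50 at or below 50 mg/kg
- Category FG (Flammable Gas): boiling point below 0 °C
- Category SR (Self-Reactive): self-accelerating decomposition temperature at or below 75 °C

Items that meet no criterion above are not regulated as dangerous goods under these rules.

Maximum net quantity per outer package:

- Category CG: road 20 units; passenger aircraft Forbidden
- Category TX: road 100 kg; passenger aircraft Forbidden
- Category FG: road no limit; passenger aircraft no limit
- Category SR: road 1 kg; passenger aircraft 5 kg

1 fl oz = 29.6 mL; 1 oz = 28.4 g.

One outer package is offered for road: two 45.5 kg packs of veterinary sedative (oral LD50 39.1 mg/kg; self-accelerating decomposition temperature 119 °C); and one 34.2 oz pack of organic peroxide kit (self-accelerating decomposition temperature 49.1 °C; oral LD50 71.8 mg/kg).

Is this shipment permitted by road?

Yes

With oral LD50 39.1 mg/kg (≤ 50 mg/kg), the veterinary sedative falls in Category TX.
The organic peroxide kit has self-accelerating decomposition temperature 49.1 °C, which is ≤ 75 °C, so it is Category SR (Self-Reactive).
Category SR quantity: one 34.2 oz pack = 971.28 g.
That is within the Category SR road limit of 1 kg.
Category TX quantity: two 45.5 kg packs = 91 kg.
That is within the Category TX road limit of 100 kg.
Every hazard category is within its road limit and no segregation rule is violated.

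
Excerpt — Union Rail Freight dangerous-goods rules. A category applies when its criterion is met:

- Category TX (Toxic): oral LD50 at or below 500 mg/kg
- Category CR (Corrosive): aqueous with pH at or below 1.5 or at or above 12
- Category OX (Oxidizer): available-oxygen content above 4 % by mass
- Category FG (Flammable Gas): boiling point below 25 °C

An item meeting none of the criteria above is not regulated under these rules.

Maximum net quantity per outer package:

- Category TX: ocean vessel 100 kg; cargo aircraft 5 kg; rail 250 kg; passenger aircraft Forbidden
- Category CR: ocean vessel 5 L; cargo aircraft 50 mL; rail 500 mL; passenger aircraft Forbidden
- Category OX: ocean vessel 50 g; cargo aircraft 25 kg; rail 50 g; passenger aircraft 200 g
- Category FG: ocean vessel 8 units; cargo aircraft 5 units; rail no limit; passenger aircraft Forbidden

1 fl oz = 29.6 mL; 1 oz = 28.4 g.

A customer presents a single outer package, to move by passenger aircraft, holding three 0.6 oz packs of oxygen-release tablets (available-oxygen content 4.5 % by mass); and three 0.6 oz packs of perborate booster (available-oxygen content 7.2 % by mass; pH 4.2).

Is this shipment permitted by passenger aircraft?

Yes

Available-oxygen content 4.5 % by mass meets the Category OX criterion (Oxidizer), so the oxygen-release tablets are Category OX.
The perborate booster has available-oxygen content 7.2 % by mass, which is > 4 % by mass, so it is Category OX (Oxidizer).
Category OX net quantity: (three 0.6 oz packs = 51.12 g) + (three 0.6 oz packs = 51.12 g) = 102.24 g.
102.24 g is within the passenger aircraft limit of 200 g for Category OX.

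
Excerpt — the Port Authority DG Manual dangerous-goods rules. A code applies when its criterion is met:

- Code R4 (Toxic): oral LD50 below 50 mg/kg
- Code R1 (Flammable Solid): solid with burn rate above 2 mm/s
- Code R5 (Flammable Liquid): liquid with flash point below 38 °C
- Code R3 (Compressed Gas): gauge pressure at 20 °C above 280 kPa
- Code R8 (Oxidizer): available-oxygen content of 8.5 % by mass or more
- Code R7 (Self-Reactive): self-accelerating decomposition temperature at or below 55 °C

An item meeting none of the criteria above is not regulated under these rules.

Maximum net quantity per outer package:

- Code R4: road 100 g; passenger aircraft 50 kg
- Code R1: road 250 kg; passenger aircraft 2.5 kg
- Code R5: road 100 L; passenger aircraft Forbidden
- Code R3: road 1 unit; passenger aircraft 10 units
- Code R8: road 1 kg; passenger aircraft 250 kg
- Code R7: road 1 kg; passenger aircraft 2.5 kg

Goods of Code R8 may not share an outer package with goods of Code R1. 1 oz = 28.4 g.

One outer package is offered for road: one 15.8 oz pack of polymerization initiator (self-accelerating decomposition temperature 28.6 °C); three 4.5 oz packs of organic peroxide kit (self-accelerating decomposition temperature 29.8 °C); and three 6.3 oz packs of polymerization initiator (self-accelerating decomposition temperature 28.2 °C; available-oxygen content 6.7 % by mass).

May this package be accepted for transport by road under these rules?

The polymerization initiator has self-accelerating decomposition temperature 28.6 °C, which is ≤ 55 °C, so it is Code R7 (Self-Reactive).
Self-accelerating decomposition temperature 29.8 °C meets the Code R7 criterion (Self-Reactive), so the organic peroxide kit is Code R7.
Polymerization initiator: self-accelerating decomposition temperature 28.2 °C ≤ 55 °C → Code R7 (Self-Reactive).
Code R7 net quantity: (one 15.8 oz pack = 448.72 g) + (three 4.5 oz packs = 383.4 g) + (three 6.3 oz packs = 536.76 g) = 1368.88 g.
1368.88 g > 1 kg (road limit, Code R7) — over the limit.

No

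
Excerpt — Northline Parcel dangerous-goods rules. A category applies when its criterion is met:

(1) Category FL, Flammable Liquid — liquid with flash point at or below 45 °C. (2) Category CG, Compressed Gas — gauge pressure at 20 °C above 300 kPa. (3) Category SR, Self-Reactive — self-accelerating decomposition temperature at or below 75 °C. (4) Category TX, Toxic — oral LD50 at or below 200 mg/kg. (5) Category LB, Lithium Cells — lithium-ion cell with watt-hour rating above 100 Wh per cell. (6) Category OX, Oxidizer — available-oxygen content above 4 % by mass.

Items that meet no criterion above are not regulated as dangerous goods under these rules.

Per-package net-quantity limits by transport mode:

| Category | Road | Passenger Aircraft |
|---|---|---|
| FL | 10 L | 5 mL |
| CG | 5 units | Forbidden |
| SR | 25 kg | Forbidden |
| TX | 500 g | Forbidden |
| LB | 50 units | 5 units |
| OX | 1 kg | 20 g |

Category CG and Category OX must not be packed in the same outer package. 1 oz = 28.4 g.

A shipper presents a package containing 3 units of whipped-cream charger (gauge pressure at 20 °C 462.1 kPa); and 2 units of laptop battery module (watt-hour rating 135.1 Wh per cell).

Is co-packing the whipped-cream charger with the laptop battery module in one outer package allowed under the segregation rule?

Yes

With gauge pressure at 20 °C 462.1 kPa (> 300 kPa), the whipped-cream charger falls in Category CG.
Watt-hour rating 135.1 Wh per cell meets the Category LB criterion (Lithium Cells), so the laptop battery module is Category LB.
No segregation rule bars Category CG with Category LB.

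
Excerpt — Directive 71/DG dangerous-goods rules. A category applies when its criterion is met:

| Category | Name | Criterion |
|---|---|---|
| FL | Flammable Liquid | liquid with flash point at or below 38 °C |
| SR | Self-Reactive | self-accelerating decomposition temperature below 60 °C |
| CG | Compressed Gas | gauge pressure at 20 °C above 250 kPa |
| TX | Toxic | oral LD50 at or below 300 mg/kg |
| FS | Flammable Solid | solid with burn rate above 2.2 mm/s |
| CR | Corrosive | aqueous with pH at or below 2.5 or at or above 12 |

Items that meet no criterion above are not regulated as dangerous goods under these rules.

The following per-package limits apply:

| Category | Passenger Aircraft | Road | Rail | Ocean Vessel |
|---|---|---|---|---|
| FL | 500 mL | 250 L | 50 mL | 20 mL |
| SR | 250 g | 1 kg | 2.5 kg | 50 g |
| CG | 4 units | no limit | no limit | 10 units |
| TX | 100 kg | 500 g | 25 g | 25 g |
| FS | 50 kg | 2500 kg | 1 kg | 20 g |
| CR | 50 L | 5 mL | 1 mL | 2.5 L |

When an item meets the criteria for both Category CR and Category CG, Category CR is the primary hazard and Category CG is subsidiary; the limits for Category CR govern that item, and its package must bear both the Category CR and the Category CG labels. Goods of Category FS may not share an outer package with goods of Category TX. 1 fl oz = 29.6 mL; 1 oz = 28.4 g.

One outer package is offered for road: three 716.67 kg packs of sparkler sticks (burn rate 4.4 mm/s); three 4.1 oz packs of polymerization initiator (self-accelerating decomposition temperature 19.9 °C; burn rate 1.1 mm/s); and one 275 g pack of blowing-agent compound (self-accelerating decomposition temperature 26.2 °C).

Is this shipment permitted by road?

Yes

The sparkler sticks have burn rate 4.4 mm/s, which is > 2.2 mm/s, so they are Category FS (Flammable Solid).
The polymerization initiator has self-accelerating decomposition temperature 19.9 °C, which is < 60 °C, so it is Category SR (Self-Reactive).
Blowing-agent compound: self-accelerating decomposition temperature 26.2 °C < 60 °C → Category SR (Self-Reactive).
Total Category SR: (three 4.1 oz packs = 349.32 g) + 275 g = 624.32 g.
624.32 g ≤ 1 kg (road limit, Category SR) — within limit.
Category FS quantity: three 716.67 kg packs = 2150.01 kg.
2150.01 kg ≤ 2500 kg (road limit, Category FS) — within limit.
The segregation rule (Category FS with Category TX) does not apply to Category SR with Category FS.
Every hazard category is within its road limit and no segregation rule is violated.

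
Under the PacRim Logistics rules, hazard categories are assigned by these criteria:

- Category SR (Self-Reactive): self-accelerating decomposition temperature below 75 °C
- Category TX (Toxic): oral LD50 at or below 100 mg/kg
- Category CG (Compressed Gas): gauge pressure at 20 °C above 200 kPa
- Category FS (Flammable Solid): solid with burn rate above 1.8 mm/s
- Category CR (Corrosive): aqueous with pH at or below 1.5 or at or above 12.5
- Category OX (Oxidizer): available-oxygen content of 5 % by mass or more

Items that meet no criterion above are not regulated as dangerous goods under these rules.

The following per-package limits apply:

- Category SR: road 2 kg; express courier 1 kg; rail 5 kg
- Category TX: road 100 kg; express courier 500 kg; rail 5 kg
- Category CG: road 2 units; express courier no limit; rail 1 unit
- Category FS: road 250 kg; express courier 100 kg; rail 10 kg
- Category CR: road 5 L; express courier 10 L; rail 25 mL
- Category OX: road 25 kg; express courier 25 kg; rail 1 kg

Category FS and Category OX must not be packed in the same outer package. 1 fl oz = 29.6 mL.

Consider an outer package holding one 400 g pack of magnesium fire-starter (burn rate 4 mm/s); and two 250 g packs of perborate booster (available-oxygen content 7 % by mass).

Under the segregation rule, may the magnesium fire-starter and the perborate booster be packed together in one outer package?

Burn rate 4 mm/s meets the Category FS criterion (Flammable Solid), so the magnesium fire-starter is Category FS.
With available-oxygen content 7 % by mass (≥ 5 % by mass), the perborate booster falls in Category OX.
Category FS and Category OX may not share an outer package.

No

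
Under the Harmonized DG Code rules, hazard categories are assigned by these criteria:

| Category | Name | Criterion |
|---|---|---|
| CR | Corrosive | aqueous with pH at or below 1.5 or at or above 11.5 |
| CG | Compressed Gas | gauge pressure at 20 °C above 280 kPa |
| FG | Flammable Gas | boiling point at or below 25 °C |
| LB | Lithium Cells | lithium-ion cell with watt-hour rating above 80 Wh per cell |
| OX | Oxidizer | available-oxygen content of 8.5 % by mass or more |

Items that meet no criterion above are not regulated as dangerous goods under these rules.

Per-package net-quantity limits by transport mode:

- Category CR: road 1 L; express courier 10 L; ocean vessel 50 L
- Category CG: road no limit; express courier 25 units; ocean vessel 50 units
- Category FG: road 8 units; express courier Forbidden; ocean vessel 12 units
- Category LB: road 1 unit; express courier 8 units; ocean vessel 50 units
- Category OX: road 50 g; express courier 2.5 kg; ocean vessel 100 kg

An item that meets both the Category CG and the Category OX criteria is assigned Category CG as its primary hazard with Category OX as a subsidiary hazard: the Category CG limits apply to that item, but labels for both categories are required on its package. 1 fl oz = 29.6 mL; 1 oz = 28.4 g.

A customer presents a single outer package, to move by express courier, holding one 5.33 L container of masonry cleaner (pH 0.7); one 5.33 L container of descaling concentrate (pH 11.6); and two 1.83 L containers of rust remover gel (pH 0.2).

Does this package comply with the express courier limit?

No

pH 0.7 meets the Category CR criterion (Corrosive), so the masonry cleaner is Category CR.
Descaling concentrate: pH 11.6 ≥ 11.5 → Category CR (Corrosive).
Rust remover gel: pH 0.2 ≤ 1.5 → Category CR (Corrosive).
Category CR net quantity: 5.33 L + 5.33 L + (two 1.83 L containers = 3.66 L) = 14.32 L.
That exceeds the Category CR express courier limit of 10 L.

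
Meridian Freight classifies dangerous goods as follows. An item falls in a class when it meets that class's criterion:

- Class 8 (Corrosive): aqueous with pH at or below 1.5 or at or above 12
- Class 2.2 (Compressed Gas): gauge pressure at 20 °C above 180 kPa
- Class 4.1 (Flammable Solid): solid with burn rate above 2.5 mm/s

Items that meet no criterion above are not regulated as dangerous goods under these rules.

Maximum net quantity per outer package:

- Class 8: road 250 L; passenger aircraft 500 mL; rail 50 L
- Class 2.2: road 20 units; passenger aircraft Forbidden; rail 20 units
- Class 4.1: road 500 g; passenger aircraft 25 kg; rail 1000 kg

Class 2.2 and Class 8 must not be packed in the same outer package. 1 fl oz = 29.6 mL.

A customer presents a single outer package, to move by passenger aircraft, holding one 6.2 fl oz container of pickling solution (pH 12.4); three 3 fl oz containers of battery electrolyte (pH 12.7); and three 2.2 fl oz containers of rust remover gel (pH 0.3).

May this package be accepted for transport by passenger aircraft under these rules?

The pickling solution has pH 12.4, which is ≥ 12, so it is Class 8 (Corrosive).
The battery electrolyte has pH 12.7, which is ≥ 12, so it is Class 8 (Corrosive).
Rust remover gel: pH 0.3 ≤ 1.5 → Class 8 (Corrosive).
Class 8 net quantity: (one 6.2 fl oz container = 183.52 mL) + (three 3 fl oz containers = 266.4 mL) + (three 2.2 fl oz containers = 195.36 mL) = 645.28 mL.
That exceeds the Class 8 passenger aircraft limit of 500 mL.

No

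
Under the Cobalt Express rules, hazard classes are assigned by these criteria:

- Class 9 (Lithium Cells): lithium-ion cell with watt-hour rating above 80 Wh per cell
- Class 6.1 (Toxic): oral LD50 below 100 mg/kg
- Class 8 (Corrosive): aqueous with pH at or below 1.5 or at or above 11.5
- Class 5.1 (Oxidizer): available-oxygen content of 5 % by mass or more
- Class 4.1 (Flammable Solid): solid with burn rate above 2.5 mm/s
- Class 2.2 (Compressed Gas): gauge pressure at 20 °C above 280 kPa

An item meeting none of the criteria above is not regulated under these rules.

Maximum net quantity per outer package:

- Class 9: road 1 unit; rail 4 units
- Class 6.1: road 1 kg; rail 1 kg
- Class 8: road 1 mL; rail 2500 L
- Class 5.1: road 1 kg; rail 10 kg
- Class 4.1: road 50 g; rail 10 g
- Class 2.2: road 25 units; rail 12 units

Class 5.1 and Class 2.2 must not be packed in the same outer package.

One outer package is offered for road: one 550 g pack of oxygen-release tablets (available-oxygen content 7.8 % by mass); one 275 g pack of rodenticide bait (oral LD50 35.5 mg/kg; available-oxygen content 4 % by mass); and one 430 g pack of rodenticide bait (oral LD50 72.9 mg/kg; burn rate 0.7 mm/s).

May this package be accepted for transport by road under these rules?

Yes

With available-oxygen content 7.8 % by mass (≥ 5 % by mass), the oxygen-release tablets fall in Class 5.1.
With oral LD50 35.5 mg/kg (< 100 mg/kg), the rodenticide bait falls in Class 6.1.
The rodenticide bait has oral LD50 72.9 mg/kg, which is < 100 mg/kg, so it is Class 6.1 (Toxic).
Class 5.1 quantity: 550 g.
550 g ≤ 1 kg (road limit, Class 5.1) — within limit.
Class 6.1 net quantity: 275 g + 430 g = 705 g.
That is within the Class 6.1 road limit of 1 kg.
The segregation rule (Class 5.1 with Class 2.2) does not apply to Class 5.1 with Class 6.1.
Every hazard class is within its road limit and no segregation rule is violated.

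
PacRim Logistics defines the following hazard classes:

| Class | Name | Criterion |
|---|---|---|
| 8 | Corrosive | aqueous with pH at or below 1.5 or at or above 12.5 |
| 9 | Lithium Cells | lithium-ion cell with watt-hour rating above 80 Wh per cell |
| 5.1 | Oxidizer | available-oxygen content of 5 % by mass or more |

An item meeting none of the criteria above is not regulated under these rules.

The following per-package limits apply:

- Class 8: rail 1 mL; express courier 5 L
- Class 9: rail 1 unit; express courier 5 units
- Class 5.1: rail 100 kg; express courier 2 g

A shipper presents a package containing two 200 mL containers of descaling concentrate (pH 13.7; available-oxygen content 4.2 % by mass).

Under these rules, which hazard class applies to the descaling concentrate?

pH 13.7 meets the Class 8 criterion (Corrosive), so the descaling concentrate is Class 8.

Class 8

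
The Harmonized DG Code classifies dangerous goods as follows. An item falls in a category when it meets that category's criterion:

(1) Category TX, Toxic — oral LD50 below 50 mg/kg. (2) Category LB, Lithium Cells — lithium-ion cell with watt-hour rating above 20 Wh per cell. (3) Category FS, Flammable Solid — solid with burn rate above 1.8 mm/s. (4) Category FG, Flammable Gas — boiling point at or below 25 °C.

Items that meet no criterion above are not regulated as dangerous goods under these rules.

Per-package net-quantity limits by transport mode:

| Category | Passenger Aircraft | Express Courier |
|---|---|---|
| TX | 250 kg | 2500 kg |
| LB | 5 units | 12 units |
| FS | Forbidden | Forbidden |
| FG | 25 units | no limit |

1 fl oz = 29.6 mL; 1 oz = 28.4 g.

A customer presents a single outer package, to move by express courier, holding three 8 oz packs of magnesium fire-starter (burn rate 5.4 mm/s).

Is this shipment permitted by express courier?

With burn rate 5.4 mm/s (> 1.8 mm/s), the magnesium fire-starter falls in Category FS.
Category FS quantity: three 8 oz packs = 681.6 g.
Category FS is Forbidden by express courier.

No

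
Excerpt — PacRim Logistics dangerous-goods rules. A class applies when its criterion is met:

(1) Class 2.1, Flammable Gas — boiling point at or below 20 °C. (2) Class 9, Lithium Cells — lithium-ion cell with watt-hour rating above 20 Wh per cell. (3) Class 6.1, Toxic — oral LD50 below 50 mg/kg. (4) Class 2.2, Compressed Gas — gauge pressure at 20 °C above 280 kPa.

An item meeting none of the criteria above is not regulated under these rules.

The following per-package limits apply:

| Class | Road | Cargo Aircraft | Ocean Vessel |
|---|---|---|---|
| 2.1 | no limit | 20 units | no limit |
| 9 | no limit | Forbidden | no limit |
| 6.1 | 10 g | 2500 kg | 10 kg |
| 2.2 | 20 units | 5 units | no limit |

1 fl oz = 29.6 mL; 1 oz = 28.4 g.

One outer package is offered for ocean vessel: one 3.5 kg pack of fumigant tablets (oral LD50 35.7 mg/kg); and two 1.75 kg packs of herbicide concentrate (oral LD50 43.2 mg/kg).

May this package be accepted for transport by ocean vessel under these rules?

With oral LD50 35.7 mg/kg (< 50 mg/kg), the fumigant tablets fall in Class 6.1.
Oral LD50 43.2 mg/kg meets the Class 6.1 criterion (Toxic), so the herbicide concentrate is Class 6.1.
Class 6.1 net quantity: 3.5 kg + (two 1.75 kg packs = 3.5 kg) = 7 kg.
That is within the Class 6.1 ocean vessel limit of 10 kg.

Yes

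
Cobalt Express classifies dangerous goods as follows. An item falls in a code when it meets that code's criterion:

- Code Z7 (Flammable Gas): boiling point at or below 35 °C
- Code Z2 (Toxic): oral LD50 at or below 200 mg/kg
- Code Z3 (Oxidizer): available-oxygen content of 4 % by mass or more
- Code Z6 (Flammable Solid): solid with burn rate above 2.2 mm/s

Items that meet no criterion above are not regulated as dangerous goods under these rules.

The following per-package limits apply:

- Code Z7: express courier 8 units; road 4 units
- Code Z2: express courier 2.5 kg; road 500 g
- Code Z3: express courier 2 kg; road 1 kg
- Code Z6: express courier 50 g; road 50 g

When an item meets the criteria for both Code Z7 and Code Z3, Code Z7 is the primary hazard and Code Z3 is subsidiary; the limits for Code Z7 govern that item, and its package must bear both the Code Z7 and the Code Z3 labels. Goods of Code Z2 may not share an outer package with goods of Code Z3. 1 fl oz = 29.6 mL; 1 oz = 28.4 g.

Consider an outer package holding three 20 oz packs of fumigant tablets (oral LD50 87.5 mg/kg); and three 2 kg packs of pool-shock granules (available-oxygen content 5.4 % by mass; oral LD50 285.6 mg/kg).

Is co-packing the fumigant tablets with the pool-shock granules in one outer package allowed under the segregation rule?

No

The fumigant tablets have oral LD50 87.5 mg/kg, which is ≤ 200 mg/kg, so they are Code Z2 (Toxic).
Pool-shock granules: available-oxygen content 5.4 % by mass ≥ 4 % by mass → Code Z3 (Oxidizer).
Code Z2 and Code Z3 may not share an outer package.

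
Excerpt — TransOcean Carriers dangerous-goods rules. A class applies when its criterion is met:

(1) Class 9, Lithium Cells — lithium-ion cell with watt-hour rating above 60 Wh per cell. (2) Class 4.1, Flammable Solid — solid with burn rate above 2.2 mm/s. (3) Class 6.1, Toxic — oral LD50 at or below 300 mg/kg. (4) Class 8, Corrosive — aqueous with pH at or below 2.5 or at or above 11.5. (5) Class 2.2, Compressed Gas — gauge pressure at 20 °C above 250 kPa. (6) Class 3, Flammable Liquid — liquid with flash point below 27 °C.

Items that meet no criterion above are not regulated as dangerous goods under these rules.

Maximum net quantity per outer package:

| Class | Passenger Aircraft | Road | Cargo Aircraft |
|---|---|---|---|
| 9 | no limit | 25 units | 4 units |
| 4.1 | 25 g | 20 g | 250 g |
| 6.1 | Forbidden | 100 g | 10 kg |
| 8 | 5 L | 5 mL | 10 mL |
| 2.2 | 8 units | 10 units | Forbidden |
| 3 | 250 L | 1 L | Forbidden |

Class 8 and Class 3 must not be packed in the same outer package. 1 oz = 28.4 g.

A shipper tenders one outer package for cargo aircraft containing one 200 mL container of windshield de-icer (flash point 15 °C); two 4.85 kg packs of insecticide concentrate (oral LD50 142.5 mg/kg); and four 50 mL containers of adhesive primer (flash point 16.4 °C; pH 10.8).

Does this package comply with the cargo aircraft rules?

Windshield de-icer: flash point 15 °C < 27 °C → Class 3 (Flammable Liquid).
Insecticide concentrate: oral LD50 142.5 mg/kg ≤ 300 mg/kg → Class 6.1 (Toxic).
With flash point 16.4 °C (< 27 °C), the adhesive primer falls in Class 3.
Class 3 net quantity: 200 mL + (four 50 mL containers = 200 mL) = 400 mL.
Class 3 is Forbidden by cargo aircraft.
Class 6.1 quantity: two 4.85 kg packs = 9.7 kg.
9.7 kg is within the cargo aircraft limit of 10 kg for Class 6.1.
The segregation rule (Class 8 with Class 3) does not apply to Class 3 with Class 6.1.

No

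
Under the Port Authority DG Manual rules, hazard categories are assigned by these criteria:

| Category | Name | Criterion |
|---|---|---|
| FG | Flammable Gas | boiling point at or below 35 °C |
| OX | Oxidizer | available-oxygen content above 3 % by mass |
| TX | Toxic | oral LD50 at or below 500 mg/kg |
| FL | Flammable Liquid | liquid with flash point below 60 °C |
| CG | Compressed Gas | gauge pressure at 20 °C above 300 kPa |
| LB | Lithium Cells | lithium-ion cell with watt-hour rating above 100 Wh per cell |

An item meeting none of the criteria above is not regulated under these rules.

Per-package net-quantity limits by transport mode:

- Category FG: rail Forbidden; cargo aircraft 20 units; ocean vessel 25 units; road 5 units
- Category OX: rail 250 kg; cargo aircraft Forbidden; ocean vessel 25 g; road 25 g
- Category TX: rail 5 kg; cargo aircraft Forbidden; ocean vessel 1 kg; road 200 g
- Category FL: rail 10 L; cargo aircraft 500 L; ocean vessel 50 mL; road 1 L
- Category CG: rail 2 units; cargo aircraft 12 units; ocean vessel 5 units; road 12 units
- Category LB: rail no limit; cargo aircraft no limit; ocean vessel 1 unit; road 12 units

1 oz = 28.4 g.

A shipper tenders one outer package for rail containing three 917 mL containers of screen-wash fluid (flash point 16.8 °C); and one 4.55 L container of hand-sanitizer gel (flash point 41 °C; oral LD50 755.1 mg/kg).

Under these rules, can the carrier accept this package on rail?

The screen-wash fluid has flash point 16.8 °C, which is < 60 °C, so it is Category FL (Flammable Liquid).
Hand-sanitizer gel: flash point 41 °C < 60 °C → Category FL (Flammable Liquid).
Category FL net quantity: (three 917 mL containers = 2.751 L) + 4.55 L = 7.301 L.
7.301 L is within the rail limit of 10 L for Category FL.

Yes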